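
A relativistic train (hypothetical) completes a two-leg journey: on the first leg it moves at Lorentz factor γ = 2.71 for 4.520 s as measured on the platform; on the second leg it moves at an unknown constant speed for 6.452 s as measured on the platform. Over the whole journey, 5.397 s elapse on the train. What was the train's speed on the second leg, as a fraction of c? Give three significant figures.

Leg 1: γ = 2.71; τ_1 = 4.520/2.710 = 1.668 s.
Leg 2: speed unknown; τ_2 = 6.452/γ_2.
Total proper time: 1.668 + τ_2 = 5.397, so τ_2 = 5.397 − 1.668 = 3.729 s.
γ_2 = 6.452/3.729 = 1.730; β = √(1 − 1/γ²) = √0.6659.

β = 0.816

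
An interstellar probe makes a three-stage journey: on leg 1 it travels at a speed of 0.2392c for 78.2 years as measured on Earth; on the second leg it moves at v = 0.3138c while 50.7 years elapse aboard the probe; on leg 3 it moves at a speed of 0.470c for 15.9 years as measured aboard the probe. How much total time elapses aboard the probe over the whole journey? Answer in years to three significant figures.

Leg 1: γ = 1/√(1 − 0.2392²) = 1/√0.9428 = 1.030; τ_1 = 78.2/1.030 = 75.93 years.
Leg 2: 50.7 years is already measured aboard the probe.
Leg 3: 15.9 years is already measured aboard the probe.
Total: 75.93 + 50.70 + 15.90 years.

τ = 143 years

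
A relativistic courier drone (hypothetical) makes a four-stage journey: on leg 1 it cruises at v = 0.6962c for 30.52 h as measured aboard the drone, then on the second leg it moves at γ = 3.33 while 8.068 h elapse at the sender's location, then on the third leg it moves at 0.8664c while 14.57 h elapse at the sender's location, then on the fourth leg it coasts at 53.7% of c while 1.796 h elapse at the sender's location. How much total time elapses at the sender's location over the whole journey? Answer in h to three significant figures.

Leg 1: γ = 1/√(1 − 0.6962²) = 1/√0.5153 = 1.393; Δt_1 = 1.393 × 30.52 = 42.52 h.
Leg 2: 8.068 h is already measured at the sender's location.
Leg 3: 14.57 h is already measured at the sender's location.
Leg 4: 1.796 h is already measured at the sender's location.
Total: 42.52 + 8.068 + 14.57 + 1.796 h.

Δt = 66.9 h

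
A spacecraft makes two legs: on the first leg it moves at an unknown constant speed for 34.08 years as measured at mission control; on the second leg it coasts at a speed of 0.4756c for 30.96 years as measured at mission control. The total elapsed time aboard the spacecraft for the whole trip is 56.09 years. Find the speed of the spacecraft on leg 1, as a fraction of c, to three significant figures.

β = 0.532

Leg 1: speed unknown; τ_1 = 34.08/γ_1.
Leg 2: γ = 1/√(1 − 0.4756²) = 1/√0.7738 = 1.137; τ_2 = 30.96/1.137 = 27.23 years.
Total proper time: τ_1 + 27.23 = 56.09, so τ_1 = 56.09 − 27.23 = 28.86 years.
γ_1 = 34.08/28.86 = 1.181; β = √(1 − 1/γ²) = √0.2831.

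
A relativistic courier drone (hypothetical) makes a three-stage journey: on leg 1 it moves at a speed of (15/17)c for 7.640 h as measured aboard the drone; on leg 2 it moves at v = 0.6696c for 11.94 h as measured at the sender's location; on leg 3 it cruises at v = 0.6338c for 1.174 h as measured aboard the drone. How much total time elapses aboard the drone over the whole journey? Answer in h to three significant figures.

Leg 1: 7.640 h is already measured aboard the drone.
Leg 2: γ = 1/√(1 − 0.6696²) = 1/√0.5516 = 1.346; τ_2 = 11.94/1.346 = 8.868 h.
Leg 3: 1.174 h is already measured aboard the drone.
Total: 7.640 + 8.868 + 1.174 h.

τ = 17.7 h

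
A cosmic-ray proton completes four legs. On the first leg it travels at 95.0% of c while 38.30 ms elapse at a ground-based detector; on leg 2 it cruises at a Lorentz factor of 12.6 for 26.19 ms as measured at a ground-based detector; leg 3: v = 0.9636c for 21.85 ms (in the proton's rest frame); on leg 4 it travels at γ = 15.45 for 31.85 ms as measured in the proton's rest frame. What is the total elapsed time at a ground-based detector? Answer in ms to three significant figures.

Leg 1: 38.30 ms is already measured at a ground-based detector.
Leg 2: 26.19 ms is already measured at a ground-based detector.
Leg 3: γ = 1/√(1 − 0.9636²) = 1/√0.07148 = 3.740; Δt_3 = 3.740 × 21.85 = 81.73 ms.
Leg 4: γ = 15.45; Δt_4 = 15.45 × 31.85 = 492.1 ms.
Total: 38.30 + 26.19 + 81.73 + 492.1 ms.

Δt = 638 ms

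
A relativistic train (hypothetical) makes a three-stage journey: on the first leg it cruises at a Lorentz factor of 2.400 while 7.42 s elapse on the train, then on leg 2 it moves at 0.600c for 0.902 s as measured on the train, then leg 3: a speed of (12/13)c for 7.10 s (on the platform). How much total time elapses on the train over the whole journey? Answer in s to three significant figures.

Leg 1: 7.42 s is already measured on the train.
Leg 2: 0.902 s is already measured on the train.
Leg 3: γ = 1/√(1 − (12/13)²) = 13/5 = 2.600; τ_3 = 7.10/2.600 = 2.731 s.
Total: 7.420 + 0.9020 + 2.731 s.

τ = 11.1 s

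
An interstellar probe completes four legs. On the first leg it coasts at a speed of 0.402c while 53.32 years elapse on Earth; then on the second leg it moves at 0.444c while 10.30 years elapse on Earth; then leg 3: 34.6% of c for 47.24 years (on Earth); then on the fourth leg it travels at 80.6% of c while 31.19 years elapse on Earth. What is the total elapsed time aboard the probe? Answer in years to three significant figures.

Leg 1: γ = 1/√(1 − 0.402²) = 1/√0.8384 = 1.092; τ_1 = 53.32/1.092 = 48.82 years.
Leg 2: γ = 1/√(1 − 0.444²) = 1/√0.8029 = 1.116; τ_2 = 10.30/1.116 = 9.229 years.
Leg 3: β = 0.346; γ = 1/√(1 − 0.346²) = 1/√0.8803 = 1.066; τ_3 = 47.24/1.066 = 44.32 years.
Leg 4: β = 0.806; γ = 1/√(1 − 0.806²) = 1/√0.3504 = 1.689; τ_4 = 31.19/1.689 = 18.46 years.
Total: 48.82 + 9.229 + 44.32 + 18.46 years.

τ = 121 years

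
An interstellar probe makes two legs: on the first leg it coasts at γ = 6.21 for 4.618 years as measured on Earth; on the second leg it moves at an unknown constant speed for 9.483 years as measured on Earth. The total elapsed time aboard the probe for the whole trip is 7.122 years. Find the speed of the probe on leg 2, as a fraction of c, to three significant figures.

β = 0.740

Leg 1: γ = 6.21; τ_1 = 4.618/6.210 = 0.7436 years.
Leg 2: speed unknown; τ_2 = 9.483/γ_2.
Total proper time: 0.7436 + τ_2 = 7.122, so τ_2 = 7.122 − 0.7436 = 6.378 years.
γ_2 = 9.483/6.378 = 1.487; β = √(1 − 1/γ²) = √0.5476.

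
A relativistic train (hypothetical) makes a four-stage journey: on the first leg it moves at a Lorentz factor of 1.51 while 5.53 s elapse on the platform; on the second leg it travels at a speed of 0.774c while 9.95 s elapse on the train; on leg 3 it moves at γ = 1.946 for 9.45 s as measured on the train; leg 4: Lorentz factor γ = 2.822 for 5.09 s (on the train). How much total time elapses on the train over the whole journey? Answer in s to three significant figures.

τ = 28.2 s

Leg 1: γ = 1.51; τ_1 = 5.53/1.510 = 3.662 s.
Leg 2: 9.95 s is already measured on the train.
Leg 3: 9.45 s is already measured on the train.
Leg 4: 5.09 s is already measured on the train.
Total: 3.662 + 9.950 + 9.450 + 5.090 s.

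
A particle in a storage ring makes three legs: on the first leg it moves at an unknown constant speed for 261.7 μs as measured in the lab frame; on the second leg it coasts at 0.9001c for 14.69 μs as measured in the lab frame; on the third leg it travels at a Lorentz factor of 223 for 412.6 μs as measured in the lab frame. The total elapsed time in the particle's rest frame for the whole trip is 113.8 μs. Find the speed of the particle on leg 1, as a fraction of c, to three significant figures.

β = 0.915

Leg 1: speed unknown; τ_1 = 261.7/γ_1.
Leg 2: γ = 1/√(1 − 0.9001²) = 1/√0.1898 = 2.295; τ_2 = 14.69/2.295 = 6.400 μs.
Leg 3: γ = 223; τ_3 = 412.6/223.0 = 1.850 μs.
Total proper time: τ_1 + 6.400 + 1.850 = 113.8, so τ_1 = 113.8 − 8.250 = 105.5 μs.
γ_1 = 261.7/105.5 = 2.479; β = √(1 − 1/γ²) = √0.8373.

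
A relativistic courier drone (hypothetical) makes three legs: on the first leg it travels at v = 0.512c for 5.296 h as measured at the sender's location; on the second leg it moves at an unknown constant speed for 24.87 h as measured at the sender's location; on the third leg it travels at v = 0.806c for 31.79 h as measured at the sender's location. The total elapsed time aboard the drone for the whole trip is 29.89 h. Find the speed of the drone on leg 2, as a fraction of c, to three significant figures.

β = 0.965

Leg 1: γ = 1/√(1 − 0.512²) = 1/√0.7379 = 1.164; τ_1 = 5.296/1.164 = 4.549 h.
Leg 2: speed unknown; τ_2 = 24.87/γ_2.
Leg 3: γ = 1/√(1 − 0.806²) = 1/√0.3504 = 1.689; τ_3 = 31.79/1.689 = 18.82 h.
Total proper time: 4.549 + τ_2 + 18.82 = 29.89, so τ_2 = 29.89 − 23.37 = 6.524 h.
γ_2 = 24.87/6.524 = 3.812; β = √(1 − 1/γ²) = √0.9312.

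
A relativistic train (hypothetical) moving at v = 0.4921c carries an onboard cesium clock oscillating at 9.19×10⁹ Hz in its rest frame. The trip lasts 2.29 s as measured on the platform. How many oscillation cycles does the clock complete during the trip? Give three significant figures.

γ = 1/√(1 − 0.4921²) = 1/√0.7578 = 1.149
The oscillator's own cycle count is N = f × τ where τ is the proper time on the train. τ = Δt/γ = 2.29/1.149 = 1.994 s = 1.994×10⁰ s.
N = 9.19×10⁹ × 1.994×10⁰ = 1.832×10¹⁰.

N = 1.83×10¹⁰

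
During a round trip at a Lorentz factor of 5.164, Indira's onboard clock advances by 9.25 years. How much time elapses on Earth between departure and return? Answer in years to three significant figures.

γ = 5.164
Earth-frame duration is the dilated interval: Δt = γτ = 5.164 × 9.25 years.

Δt = 47.8 years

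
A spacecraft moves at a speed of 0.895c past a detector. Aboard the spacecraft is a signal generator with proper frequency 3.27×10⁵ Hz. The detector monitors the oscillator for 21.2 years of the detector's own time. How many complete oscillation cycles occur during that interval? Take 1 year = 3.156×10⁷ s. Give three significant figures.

N = 9.76×10¹³

γ = 1/√(1 − 0.895²) = 1/√0.1990 = 2.242
During 21.2 years of lab time, the oscillator's proper time advances by τ = Δt/γ = 21.2/2.242 = 9.457 years = 2.985×10⁸ s.
N = f × τ = 3.27×10⁵ × 2.985×10⁸ = 9.759×10¹³.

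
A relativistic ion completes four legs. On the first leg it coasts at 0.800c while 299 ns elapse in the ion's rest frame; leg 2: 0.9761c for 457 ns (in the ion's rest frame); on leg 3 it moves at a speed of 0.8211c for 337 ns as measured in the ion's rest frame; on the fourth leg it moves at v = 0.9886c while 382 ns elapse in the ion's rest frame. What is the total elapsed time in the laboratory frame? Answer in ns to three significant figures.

Δt = 5730 ns

Leg 1: γ = 1/√(1 − 0.800²) = 5/3 ≈ 1.667; Δt_1 = 1.667 × 299 = 498.3 ns.
Leg 2: γ = 1/√(1 − 0.9761²) = 1/√0.04723 = 4.601; Δt_2 = 4.601 × 457 = 2103 ns.
Leg 3: γ = 1/√(1 − 0.8211²) = 1/√0.3258 = 1.752; Δt_3 = 1.752 × 337 = 590.4 ns.
Leg 4: γ = 1/√(1 − 0.9886²) = 1/√0.02267 = 6.642; Δt_4 = 6.642 × 382 = 2537 ns.
Total: 498.3 + 2103 + 590.4 + 2537 ns.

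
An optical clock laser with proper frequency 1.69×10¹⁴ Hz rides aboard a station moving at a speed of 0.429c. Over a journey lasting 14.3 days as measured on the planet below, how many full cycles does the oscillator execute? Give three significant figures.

N = 1.89×10²⁰

γ = 1/√(1 − 0.429²) = 1/√0.8160 = 1.107
The oscillator's own cycle count is N = f × τ where τ is the proper time aboard the station. τ = Δt/γ = 14.3/1.107 = 12.92 days = 1.116×10⁶ s.
N = 1.69×10¹⁴ × 1.116×10⁶ = 1.886×10²⁰.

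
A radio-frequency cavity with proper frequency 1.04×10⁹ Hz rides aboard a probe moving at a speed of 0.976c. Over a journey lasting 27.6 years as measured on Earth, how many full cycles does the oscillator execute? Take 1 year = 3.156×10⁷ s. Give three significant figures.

γ = 1/√(1 − 0.976²) = 1/√0.04742 = 4.592
The oscillator's own cycle count is N = f × τ where τ is the proper time aboard the probe. τ = Δt/γ = 27.6/4.592 = 6.010 years = 1.897×10⁸ s.
N = 1.04×10⁹ × 1.897×10⁸ = 1.973×10¹⁷.

N = 1.97×10¹⁷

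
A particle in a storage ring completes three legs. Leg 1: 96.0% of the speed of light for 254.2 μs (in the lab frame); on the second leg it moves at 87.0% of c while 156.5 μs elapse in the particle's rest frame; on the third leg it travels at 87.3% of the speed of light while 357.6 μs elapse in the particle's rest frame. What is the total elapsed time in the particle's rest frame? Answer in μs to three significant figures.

τ = 585 μs

Leg 1: β = 0.960; γ = 1/√(1 − 0.960²) = 1/√0.07840 = 3.571; τ_1 = 254.2/3.571 = 71.18 μs.
Leg 2: 156.5 μs is already measured in the particle's rest frame.
Leg 3: 357.6 μs is already measured in the particle's rest frame.
Total: 71.18 + 156.5 + 357.6 μs.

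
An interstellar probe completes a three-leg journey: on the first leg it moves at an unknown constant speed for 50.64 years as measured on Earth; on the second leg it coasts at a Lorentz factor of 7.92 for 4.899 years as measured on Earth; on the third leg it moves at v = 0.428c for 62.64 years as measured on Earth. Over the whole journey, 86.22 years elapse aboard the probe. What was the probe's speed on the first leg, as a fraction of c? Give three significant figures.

β = 0.820

Leg 1: speed unknown; τ_1 = 50.64/γ_1.
Leg 2: γ = 7.92; τ_2 = 4.899/7.920 = 0.6186 years.
Leg 3: γ = 1/√(1 − 0.428²) = 1/√0.8168 = 1.106; τ_3 = 62.64/1.106 = 56.61 years.
Total proper time: τ_1 + 0.6186 + 56.61 = 86.22, so τ_1 = 86.22 − 57.23 = 28.99 years.
γ_1 = 50.64/28.99 = 1.747; β = √(1 − 1/γ²) = √0.6723.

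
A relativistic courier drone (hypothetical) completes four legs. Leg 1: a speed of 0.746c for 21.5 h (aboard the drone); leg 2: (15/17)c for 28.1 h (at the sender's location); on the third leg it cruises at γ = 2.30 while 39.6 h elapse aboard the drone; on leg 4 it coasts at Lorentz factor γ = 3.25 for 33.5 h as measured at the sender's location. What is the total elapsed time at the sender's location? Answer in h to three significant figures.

Δt = 185 h

Leg 1: γ = 1/√(1 − 0.746²) = 1/√0.4435 = 1.502; Δt_1 = 1.502 × 21.5 = 32.28 h.
Leg 2: 28.1 h is already measured at the sender's location.
Leg 3: γ = 2.30; Δt_3 = 2.300 × 39.6 = 91.08 h.
Leg 4: 33.5 h is already measured at the sender's location.
Total: 32.28 + 28.10 + 91.08 + 33.50 h.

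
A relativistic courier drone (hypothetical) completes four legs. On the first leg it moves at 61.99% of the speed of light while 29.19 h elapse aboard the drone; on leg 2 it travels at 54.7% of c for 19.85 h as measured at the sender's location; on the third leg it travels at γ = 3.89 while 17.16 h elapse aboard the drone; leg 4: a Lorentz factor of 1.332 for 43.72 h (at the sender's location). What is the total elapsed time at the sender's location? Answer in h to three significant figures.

Leg 1: β = 0.6199; γ = 1/√(1 − 0.6199²) = 1/√0.6157 = 1.274; Δt_1 = 1.274 × 29.19 = 37.20 h.
Leg 2: 19.85 h is already measured at the sender's location.
Leg 3: γ = 3.89; Δt_3 = 3.890 × 17.16 = 66.75 h.
Leg 4: 43.72 h is already measured at the sender's location.
Total: 37.20 + 19.85 + 66.75 + 43.72 h.

Δt = 168 h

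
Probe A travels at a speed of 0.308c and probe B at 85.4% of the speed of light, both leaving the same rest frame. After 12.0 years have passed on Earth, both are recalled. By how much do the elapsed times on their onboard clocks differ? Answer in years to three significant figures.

|τ_A − τ_B| = 5.17 years

A: γ = 1/√(1 − 0.308²) = 1/√0.9051 = 1.051; τ_A = 12.0/1.051 = 11.42 years.
B: β = 0.854; γ = 1/√(1 − 0.854²) = 1/√0.2707 = 1.922; τ_B = 12.0/1.922 = 6.243 years.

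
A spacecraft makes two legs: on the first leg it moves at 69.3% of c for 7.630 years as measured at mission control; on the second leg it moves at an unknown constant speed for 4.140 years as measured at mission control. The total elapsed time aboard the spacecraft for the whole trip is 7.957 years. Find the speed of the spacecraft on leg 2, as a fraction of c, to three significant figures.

β = 0.805

Leg 1: β = 0.693; γ = 1/√(1 − 0.693²) = 1/√0.5198 = 1.387; τ_1 = 7.630/1.387 = 5.501 years.
Leg 2: speed unknown; τ_2 = 4.140/γ_2.
Total proper time: 5.501 + τ_2 = 7.957, so τ_2 = 7.957 − 5.501 = 2.456 years.
γ_2 = 4.140/2.456 = 1.685; β = √(1 − 1/γ²) = √0.6480.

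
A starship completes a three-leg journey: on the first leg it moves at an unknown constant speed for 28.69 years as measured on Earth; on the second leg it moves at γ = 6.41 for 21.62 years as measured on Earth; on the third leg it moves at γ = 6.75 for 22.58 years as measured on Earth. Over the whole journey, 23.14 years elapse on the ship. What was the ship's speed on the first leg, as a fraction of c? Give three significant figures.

β = 0.820

Leg 1: speed unknown; τ_1 = 28.69/γ_1.
Leg 2: γ = 6.41; τ_2 = 21.62/6.410 = 3.373 years.
Leg 3: γ = 6.75; τ_3 = 22.58/6.750 = 3.345 years.
Total proper time: τ_1 + 3.373 + 3.345 = 23.14, so τ_1 = 23.14 − 6.718 = 16.42 years.
γ_1 = 28.69/16.42 = 1.747; β = √(1 − 1/γ²) = √0.6724.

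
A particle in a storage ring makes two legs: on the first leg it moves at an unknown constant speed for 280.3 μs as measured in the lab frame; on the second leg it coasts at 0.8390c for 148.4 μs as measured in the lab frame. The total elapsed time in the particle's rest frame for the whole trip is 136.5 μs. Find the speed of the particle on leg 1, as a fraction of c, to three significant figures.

β = 0.980

Leg 1: speed unknown; τ_1 = 280.3/γ_1.
Leg 2: γ = 1/√(1 − 0.8390²) = 1/√0.2961 = 1.838; τ_2 = 148.4/1.838 = 80.75 μs.
Total proper time: τ_1 + 80.75 = 136.5, so τ_1 = 136.5 − 80.75 = 55.75 μs.
γ_1 = 280.3/55.75 = 5.028; β = √(1 − 1/γ²) = √0.9604.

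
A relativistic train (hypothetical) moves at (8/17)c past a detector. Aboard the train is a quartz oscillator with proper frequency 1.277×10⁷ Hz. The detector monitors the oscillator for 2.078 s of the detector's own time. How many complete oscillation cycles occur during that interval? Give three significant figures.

N = 2.34×10⁷

γ = 1/√(1 − (8/17)²) = 17/15 ≈ 1.133
During 2.078 s of lab time, the oscillator's proper time advances by τ = Δt/γ = 2.078/1.133 = 1.834 s = 1.834×10⁰ s.
N = f × τ = 1.277×10⁷ × 1.834×10⁰ = 2.341×10⁷.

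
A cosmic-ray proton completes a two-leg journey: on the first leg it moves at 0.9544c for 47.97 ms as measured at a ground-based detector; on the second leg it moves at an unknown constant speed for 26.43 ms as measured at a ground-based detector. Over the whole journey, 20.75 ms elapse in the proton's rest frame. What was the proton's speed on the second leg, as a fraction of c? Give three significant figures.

β = 0.970

Leg 1: γ = 1/√(1 − 0.9544²) = 1/√0.08912 = 3.350; τ_1 = 47.97/3.350 = 14.32 ms.
Leg 2: speed unknown; τ_2 = 26.43/γ_2.
Total proper time: 14.32 + τ_2 = 20.75, so τ_2 = 20.75 − 14.32 = 6.429 ms.
γ_2 = 26.43/6.429 = 4.111; β = √(1 − 1/γ²) = √0.9408.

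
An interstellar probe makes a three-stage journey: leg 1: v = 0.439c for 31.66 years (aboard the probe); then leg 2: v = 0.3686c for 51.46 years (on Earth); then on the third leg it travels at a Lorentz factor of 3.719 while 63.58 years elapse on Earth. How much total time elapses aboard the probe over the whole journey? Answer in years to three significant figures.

τ = 96.6 years

Leg 1: 31.66 years is already measured aboard the probe.
Leg 2: γ = 1/√(1 − 0.3686²) = 1/√0.8641 = 1.076; τ_2 = 51.46/1.076 = 47.84 years.
Leg 3: γ = 3.719; τ_3 = 63.58/3.719 = 17.10 years.
Total: 31.66 + 47.84 + 17.10 years.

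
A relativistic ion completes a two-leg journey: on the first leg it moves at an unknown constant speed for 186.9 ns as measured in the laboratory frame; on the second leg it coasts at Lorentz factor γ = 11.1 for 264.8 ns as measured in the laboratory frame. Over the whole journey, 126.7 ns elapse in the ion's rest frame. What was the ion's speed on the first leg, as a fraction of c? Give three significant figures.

Leg 1: speed unknown; τ_1 = 186.9/γ_1.
Leg 2: γ = 11.1; τ_2 = 264.8/11.10 = 23.86 ns.
Total proper time: τ_1 + 23.86 = 126.7, so τ_1 = 126.7 − 23.86 = 102.8 ns.
γ_1 = 186.9/102.8 = 1.817; β = √(1 − 1/γ²) = √0.6972.

β = 0.835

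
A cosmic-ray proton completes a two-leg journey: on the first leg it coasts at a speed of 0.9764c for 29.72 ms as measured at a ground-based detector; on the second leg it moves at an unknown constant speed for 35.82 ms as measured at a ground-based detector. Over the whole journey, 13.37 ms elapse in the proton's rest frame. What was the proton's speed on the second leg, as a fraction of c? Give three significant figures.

Leg 1: γ = 1/√(1 − 0.9764²) = 1/√0.04664 = 4.630; τ_1 = 29.72/4.630 = 6.419 ms.
Leg 2: speed unknown; τ_2 = 35.82/γ_2.
Total proper time: 6.419 + τ_2 = 13.37, so τ_2 = 13.37 − 6.419 = 6.951 ms.
γ_2 = 35.82/6.951 = 5.153; β = √(1 − 1/γ²) = √0.9623.

β = 0.981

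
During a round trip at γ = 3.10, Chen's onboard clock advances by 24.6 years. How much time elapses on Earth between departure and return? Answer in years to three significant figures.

Δt = 76.3 years

γ = 3.10
Earth-frame duration is the dilated interval: Δt = γτ = 3.100 × 24.6 years.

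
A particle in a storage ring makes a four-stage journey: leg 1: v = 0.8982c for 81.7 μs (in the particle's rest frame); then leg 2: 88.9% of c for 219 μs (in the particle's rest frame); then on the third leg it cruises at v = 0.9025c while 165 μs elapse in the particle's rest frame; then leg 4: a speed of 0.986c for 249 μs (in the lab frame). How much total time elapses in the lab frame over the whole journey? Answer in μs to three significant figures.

Leg 1: γ = 1/√(1 − 0.8982²) = 1/√0.1932 = 2.275; Δt_1 = 2.275 × 81.7 = 185.9 μs.
Leg 2: β = 0.889; γ = 1/√(1 − 0.889²) = 1/√0.2097 = 2.184; Δt_2 = 2.184 × 219 = 478.3 μs.
Leg 3: γ = 1/√(1 − 0.9025²) = 1/√0.1855 = 2.322; Δt_3 = 2.322 × 165 = 383.1 μs.
Leg 4: 249 μs is already measured in the lab frame.
Total: 185.9 + 478.3 + 383.1 + 249.0 μs.

Δt = 1300 μs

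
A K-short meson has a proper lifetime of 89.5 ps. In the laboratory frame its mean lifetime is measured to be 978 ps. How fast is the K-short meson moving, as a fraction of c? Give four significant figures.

v = 0.9958c

γ = Δt/τ₀ = 978/89.5 = 10.93
β = √(1 − 1/γ²) = √(1 − 0.008375) = √0.9916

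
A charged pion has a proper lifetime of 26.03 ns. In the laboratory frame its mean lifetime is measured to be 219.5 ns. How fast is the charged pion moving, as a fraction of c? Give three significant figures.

β = 0.993

γ = Δt/τ₀ = 219.5/26.03 = 8.433
β = √(1 − 1/γ²) = √(1 − 0.01406) = √0.9859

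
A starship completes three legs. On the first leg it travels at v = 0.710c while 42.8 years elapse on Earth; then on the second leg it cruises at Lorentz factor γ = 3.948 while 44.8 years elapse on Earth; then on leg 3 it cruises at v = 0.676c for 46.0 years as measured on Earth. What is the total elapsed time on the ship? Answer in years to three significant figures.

τ = 75.4 years

Leg 1: γ = 1/√(1 − 0.710²) = 1/√0.4959 = 1.420; τ_1 = 42.8/1.420 = 30.14 years.
Leg 2: γ = 3.948; τ_2 = 44.8/3.948 = 11.35 years.
Leg 3: γ = 1/√(1 − 0.676²) = 1/√0.5430 = 1.357; τ_3 = 46.0/1.357 = 33.90 years.
Total: 30.14 + 11.35 + 33.90 years.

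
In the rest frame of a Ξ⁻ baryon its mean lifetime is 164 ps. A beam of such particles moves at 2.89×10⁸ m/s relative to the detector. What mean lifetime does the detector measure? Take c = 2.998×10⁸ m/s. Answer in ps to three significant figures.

β = 2.89×10⁸/2.998×10⁸ = 0.9640; γ = 1/√(1 − 0.9640²) = 3.760
The rest-frame lifetime is the proper time; the lab measures the dilated interval Δt = γτ₀ = 3.760 × 164 ps.

Δt = 617 ps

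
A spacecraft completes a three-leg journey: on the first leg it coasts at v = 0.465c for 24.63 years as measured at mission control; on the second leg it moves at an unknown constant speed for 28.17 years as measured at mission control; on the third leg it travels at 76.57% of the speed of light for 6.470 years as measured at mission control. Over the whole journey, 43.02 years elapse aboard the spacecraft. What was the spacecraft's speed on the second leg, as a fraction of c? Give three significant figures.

Leg 1: γ = 1/√(1 − 0.465²) = 1/√0.7838 = 1.130; τ_1 = 24.63/1.130 = 21.81 years.
Leg 2: speed unknown; τ_2 = 28.17/γ_2.
Leg 3: β = 0.7657; γ = 1/√(1 − 0.7657²) = 1/√0.4137 = 1.555; τ_3 = 6.470/1.555 = 4.161 years.
Total proper time: 21.81 + τ_2 + 4.161 = 43.02, so τ_2 = 43.02 − 25.97 = 17.05 years.
γ_2 = 28.17/17.05 = 1.652; β = √(1 − 1/γ²) = √0.6335.

β = 0.796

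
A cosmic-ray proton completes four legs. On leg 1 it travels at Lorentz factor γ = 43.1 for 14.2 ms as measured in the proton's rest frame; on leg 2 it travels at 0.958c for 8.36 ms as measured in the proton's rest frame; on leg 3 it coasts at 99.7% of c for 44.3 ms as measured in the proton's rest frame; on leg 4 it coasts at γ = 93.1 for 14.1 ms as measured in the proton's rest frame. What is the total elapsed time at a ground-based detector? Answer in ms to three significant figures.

Leg 1: γ = 43.1; Δt_1 = 43.10 × 14.2 = 612.0 ms.
Leg 2: γ = 1/√(1 − 0.958²) = 1/√0.08224 = 3.487; Δt_2 = 3.487 × 8.36 = 29.15 ms.
Leg 3: β = 0.997; γ = 1/√(1 − 0.997²) = 1/√0.005991 = 12.92; Δt_3 = 12.92 × 44.3 = 572.3 ms.
Leg 4: γ = 93.1; Δt_4 = 93.10 × 14.1 = 1313 ms.
Total: 612.0 + 29.15 + 572.3 + 1313 ms.

Δt = 2530 ms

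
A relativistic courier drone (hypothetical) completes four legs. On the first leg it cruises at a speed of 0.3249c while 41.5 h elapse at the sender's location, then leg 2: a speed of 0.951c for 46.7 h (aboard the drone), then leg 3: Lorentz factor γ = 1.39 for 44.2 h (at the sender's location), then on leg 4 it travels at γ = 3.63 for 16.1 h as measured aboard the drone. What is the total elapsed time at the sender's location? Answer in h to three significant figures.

Leg 1: 41.5 h is already measured at the sender's location.
Leg 2: γ = 1/√(1 − 0.951²) = 1/√0.09560 = 3.234; Δt_2 = 3.234 × 46.7 = 151.0 h.
Leg 3: 44.2 h is already measured at the sender's location.
Leg 4: γ = 3.63; Δt_4 = 3.630 × 16.1 = 58.44 h.
Total: 41.50 + 151.0 + 44.20 + 58.44 h.

Δt = 295 h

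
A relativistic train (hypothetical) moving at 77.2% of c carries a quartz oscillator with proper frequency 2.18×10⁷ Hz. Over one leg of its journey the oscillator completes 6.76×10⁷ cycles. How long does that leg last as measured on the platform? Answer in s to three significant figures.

β = 0.772; γ = 1/√(1 − 0.772²) = 1/√0.4040 = 1.573
Proper time for N cycles: τ = N/f = 6.76×10⁷/(2.18×10⁷) = 3.101×10⁰ s = 3.101 s.
Lab-frame duration Δt = γτ = 1.573 × 3.101 = 4.879 s.

Δt = 4.88 s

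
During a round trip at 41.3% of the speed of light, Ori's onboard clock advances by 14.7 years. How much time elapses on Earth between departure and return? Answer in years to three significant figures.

β = 0.413; γ = 1/√(1 − 0.413²) = 1/√0.8294 = 1.098
Earth-frame duration is the dilated interval: Δt = γτ = 1.098 × 14.7 years.

Δt = 16.1 years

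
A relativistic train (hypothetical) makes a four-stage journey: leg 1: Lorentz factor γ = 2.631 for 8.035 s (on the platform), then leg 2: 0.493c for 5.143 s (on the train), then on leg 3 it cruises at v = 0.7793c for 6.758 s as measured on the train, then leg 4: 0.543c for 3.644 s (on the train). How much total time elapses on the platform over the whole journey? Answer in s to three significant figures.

Δt = 29.1 s

Leg 1: 8.035 s is already measured on the platform.
Leg 2: γ = 1/√(1 − 0.493²) = 1/√0.7570 = 1.149; Δt_2 = 1.149 × 5.143 = 5.911 s.
Leg 3: γ = 1/√(1 − 0.7793²) = 1/√0.3927 = 1.596; Δt_3 = 1.596 × 6.758 = 10.78 s.
Leg 4: γ = 1/√(1 − 0.543²) = 1/√0.7052 = 1.191; Δt_4 = 1.191 × 3.644 = 4.339 s.
Total: 8.035 + 5.911 + 10.78 + 4.339 s.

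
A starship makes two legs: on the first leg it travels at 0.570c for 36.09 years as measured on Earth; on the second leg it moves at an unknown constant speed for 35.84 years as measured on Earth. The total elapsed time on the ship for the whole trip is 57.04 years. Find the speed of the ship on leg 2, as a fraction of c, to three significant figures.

Leg 1: γ = 1/√(1 − 0.570²) = 1/√0.6751 = 1.217; τ_1 = 36.09/1.217 = 29.65 years.
Leg 2: speed unknown; τ_2 = 35.84/γ_2.
Total proper time: 29.65 + τ_2 = 57.04, so τ_2 = 57.04 − 29.65 = 27.39 years.
γ_2 = 35.84/27.39 = 1.309; β = √(1 − 1/γ²) = √0.4161.

β = 0.645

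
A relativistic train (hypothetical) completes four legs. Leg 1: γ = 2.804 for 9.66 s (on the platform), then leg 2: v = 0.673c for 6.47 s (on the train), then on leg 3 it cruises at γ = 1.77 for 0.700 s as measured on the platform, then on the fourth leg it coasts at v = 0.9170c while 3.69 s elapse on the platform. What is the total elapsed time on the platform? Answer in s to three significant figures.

Leg 1: 9.66 s is already measured on the platform.
Leg 2: γ = 1/√(1 − 0.673²) = 1/√0.5471 = 1.352; Δt_2 = 1.352 × 6.47 = 8.747 s.
Leg 3: 0.700 s is already measured on the platform.
Leg 4: 3.69 s is already measured on the platform.
Total: 9.660 + 8.747 + 0.7000 + 3.690 s.

Δt = 22.8 s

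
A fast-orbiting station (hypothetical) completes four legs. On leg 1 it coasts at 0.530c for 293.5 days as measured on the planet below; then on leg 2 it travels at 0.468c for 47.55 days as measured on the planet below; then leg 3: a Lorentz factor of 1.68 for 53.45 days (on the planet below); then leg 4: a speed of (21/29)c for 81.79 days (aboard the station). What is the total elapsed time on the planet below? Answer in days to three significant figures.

Leg 1: 293.5 days is already measured on the planet below.
Leg 2: 47.55 days is already measured on the planet below.
Leg 3: 53.45 days is already measured on the planet below.
Leg 4: γ = 1/√(1 − (21/29)²) = 29/20 = 1.450; Δt_4 = 1.450 × 81.79 = 118.6 days.
Total: 293.5 + 47.55 + 53.45 + 118.6 days.

Δt = 513 days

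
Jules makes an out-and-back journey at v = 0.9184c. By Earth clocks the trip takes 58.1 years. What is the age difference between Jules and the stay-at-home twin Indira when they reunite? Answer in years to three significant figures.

Δt − τ = 35.1 years

γ = 1/√(1 − 0.9184²) = 1/√0.1565 = 2.527
Jules's elapsed proper time: τ = 58.1/2.527 = 22.99 years.
Age gap = Δt − τ = 58.1 − 22.99 years.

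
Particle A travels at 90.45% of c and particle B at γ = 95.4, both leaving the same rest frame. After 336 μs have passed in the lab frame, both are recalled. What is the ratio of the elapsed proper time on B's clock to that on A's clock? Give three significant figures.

τ_B/τ_A = 0.0246

A: β = 0.9045; γ = 1/√(1 − 0.9045²) = 1/√0.1819 = 2.345. B: γ = 95.4.
τ_A/τ_B = γ_B/γ_A = 95.40/2.345 = 40.69, so τ_B/τ_A = 0.02458.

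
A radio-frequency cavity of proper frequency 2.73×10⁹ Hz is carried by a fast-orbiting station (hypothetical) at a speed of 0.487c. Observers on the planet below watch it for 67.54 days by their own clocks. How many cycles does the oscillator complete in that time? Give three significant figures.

N = 1.39×10¹⁶

γ = 1/√(1 − 0.487²) = 1/√0.7628 = 1.145
During 67.54 days of lab time, the oscillator's proper time advances by τ = Δt/γ = 67.54/1.145 = 58.99 days = 5.097×10⁶ s.
N = f × τ = 2.73×10⁹ × 5.097×10⁶ = 1.391×10¹⁶.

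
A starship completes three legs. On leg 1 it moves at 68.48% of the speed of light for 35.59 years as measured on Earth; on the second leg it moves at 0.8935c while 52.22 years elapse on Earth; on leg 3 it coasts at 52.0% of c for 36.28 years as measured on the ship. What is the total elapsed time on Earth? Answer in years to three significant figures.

Δt = 130 years

Leg 1: 35.59 years is already measured on Earth.
Leg 2: 52.22 years is already measured on Earth.
Leg 3: β = 0.520; γ = 1/√(1 − 0.520²) = 1/√0.7296 = 1.171; Δt_3 = 1.171 × 36.28 = 42.47 years.
Total: 35.59 + 52.22 + 42.47 years.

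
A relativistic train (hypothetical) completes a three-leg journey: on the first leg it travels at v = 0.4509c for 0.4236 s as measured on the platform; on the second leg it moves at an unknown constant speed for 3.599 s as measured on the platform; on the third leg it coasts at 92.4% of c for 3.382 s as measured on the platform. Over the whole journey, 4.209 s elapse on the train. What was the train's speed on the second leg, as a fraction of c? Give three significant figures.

β = 0.709

Leg 1: γ = 1/√(1 − 0.4509²) = 1/√0.7967 = 1.120; τ_1 = 0.4236/1.120 = 0.3781 s.
Leg 2: speed unknown; τ_2 = 3.599/γ_2.
Leg 3: β = 0.924; γ = 1/√(1 − 0.924²) = 1/√0.1462 = 2.615; τ_3 = 3.382/2.615 = 1.293 s.
Total proper time: 0.3781 + τ_2 + 1.293 = 4.209, so τ_2 = 4.209 − 1.671 = 2.538 s.
γ_2 = 3.599/2.538 = 1.418; β = √(1 − 1/γ²) = √0.5028.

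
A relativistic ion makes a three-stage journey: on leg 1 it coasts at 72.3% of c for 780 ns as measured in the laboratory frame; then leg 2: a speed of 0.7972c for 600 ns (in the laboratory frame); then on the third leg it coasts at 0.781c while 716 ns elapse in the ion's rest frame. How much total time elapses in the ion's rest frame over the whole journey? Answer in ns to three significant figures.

Leg 1: β = 0.723; γ = 1/√(1 − 0.723²) = 1/√0.4773 = 1.447; τ_1 = 780/1.447 = 538.9 ns.
Leg 2: γ = 1/√(1 − 0.7972²) = 1/√0.3645 = 1.656; τ_2 = 600/1.656 = 362.2 ns.
Leg 3: 716 ns is already measured in the ion's rest frame.
Total: 538.9 + 362.2 + 716.0 ns.

τ = 1620 ns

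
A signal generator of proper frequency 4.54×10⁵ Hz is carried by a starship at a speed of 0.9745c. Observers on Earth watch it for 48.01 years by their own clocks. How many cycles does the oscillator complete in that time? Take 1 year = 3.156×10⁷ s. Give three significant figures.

γ = 1/√(1 − 0.9745²) = 1/√0.05035 = 4.457
During 48.01 years of lab time, the oscillator's proper time advances by τ = Δt/γ = 48.01/4.457 = 10.77 years = 3.400×10⁸ s.
N = f × τ = 4.54×10⁵ × 3.400×10⁸ = 1.544×10¹⁴.

N = 1.54×10¹⁴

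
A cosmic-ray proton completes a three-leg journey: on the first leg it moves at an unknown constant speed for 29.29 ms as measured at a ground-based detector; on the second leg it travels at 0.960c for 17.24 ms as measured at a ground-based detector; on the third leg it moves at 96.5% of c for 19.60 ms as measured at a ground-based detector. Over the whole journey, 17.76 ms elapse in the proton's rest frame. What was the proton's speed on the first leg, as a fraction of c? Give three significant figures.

β = 0.964

Leg 1: speed unknown; τ_1 = 29.29/γ_1.
Leg 2: γ = 1/√(1 − 0.960²) = 25/7 ≈ 3.571; τ_2 = 17.24/3.571 = 4.827 ms.
Leg 3: β = 0.965; γ = 1/√(1 − 0.965²) = 1/√0.06878 = 3.813; τ_3 = 19.60/3.813 = 5.140 ms.
Total proper time: τ_1 + 4.827 + 5.140 = 17.76, so τ_1 = 17.76 − 9.967 = 7.793 ms.
γ_1 = 29.29/7.793 = 3.759; β = √(1 − 1/γ²) = √0.9292.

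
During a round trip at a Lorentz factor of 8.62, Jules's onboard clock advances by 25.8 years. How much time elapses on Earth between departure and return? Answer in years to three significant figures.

γ = 8.62
Earth-frame duration is the dilated interval: Δt = γτ = 8.620 × 25.8 years.

Δt = 222 years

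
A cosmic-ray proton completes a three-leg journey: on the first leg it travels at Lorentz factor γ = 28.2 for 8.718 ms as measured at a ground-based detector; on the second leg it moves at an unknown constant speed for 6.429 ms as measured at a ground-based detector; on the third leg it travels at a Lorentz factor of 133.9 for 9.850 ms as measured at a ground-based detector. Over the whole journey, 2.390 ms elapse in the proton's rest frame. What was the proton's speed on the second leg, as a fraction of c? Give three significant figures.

β = 0.950

Leg 1: γ = 28.2; τ_1 = 8.718/28.20 = 0.3091 ms.
Leg 2: speed unknown; τ_2 = 6.429/γ_2.
Leg 3: γ = 133.9; τ_3 = 9.850/133.9 = 0.07356 ms.
Total proper time: 0.3091 + τ_2 + 0.07356 = 2.390, so τ_2 = 2.390 − 0.3827 = 2.007 ms.
γ_2 = 6.429/2.007 = 3.203; β = √(1 − 1/γ²) = √0.9025.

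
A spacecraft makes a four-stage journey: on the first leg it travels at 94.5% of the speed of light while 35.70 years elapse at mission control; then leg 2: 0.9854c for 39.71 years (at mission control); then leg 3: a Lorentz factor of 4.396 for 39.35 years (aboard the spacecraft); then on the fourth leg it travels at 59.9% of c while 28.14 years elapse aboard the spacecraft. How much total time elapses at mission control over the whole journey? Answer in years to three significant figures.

Leg 1: 35.70 years is already measured at mission control.
Leg 2: 39.71 years is already measured at mission control.
Leg 3: γ = 4.396; Δt_3 = 4.396 × 39.35 = 173.0 years.
Leg 4: β = 0.599; γ = 1/√(1 − 0.599²) = 1/√0.6412 = 1.249; Δt_4 = 1.249 × 28.14 = 35.14 years.
Total: 35.70 + 39.71 + 173.0 + 35.14 years.

Δt = 284 years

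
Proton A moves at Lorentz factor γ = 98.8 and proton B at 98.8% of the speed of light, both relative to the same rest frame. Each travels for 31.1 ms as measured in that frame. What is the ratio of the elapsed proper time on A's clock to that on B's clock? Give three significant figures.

A: γ = 98.8. B: β = 0.988; γ = 1/√(1 − 0.988²) = 1/√0.02386 = 6.474.
τ_A/τ_B = γ_B/γ_A = 6.474/98.80 = 0.06553, so τ_A/τ_B = 0.06553.

τ_A/τ_B = 0.0655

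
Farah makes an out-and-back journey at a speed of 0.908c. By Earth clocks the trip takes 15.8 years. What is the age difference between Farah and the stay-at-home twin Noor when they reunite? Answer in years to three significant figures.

Δt − τ = 9.18 years

γ = 1/√(1 − 0.908²) = 1/√0.1755 = 2.387
Farah's elapsed proper time: τ = 15.8/2.387 = 6.620 years.
Age gap = Δt − τ = 15.8 − 6.620 years.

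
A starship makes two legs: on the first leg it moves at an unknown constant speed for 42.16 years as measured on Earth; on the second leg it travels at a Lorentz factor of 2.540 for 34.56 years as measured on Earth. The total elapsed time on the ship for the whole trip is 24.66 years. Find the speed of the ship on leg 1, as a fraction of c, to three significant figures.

β = 0.965

Leg 1: speed unknown; τ_1 = 42.16/γ_1.
Leg 2: γ = 2.540; τ_2 = 34.56/2.540 = 13.61 years.
Total proper time: τ_1 + 13.61 = 24.66, so τ_1 = 24.66 − 13.61 = 11.05 years.
γ_1 = 42.16/11.05 = 3.814; β = √(1 − 1/γ²) = √0.9313.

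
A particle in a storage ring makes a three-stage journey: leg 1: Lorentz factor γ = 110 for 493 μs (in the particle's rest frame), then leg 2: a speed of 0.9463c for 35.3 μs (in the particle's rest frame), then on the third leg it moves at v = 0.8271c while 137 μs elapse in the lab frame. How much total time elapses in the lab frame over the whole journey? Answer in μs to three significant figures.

Δt = 5.45×10⁴ μs

Leg 1: γ = 110; Δt_1 = 110.0 × 493 = 5.423×10⁴ μs.
Leg 2: γ = 1/√(1 − 0.9463²) = 1/√0.1045 = 3.093; Δt_2 = 3.093 × 35.3 = 109.2 μs.
Leg 3: 137 μs is already measured in the lab frame.
Total: 5.423×10⁴ + 109.2 + 137.0 μs.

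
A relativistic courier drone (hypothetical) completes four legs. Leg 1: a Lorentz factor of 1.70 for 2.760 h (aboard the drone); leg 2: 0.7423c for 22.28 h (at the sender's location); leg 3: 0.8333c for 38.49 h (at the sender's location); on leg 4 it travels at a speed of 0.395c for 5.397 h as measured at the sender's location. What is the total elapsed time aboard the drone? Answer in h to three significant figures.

Leg 1: 2.760 h is already measured aboard the drone.
Leg 2: γ = 1/√(1 − 0.7423²) = 1/√0.4490 = 1.492; τ_2 = 22.28/1.492 = 14.93 h.
Leg 3: γ = 1/√(1 − 0.8333²) = 1/√0.3056 = 1.809; τ_3 = 38.49/1.809 = 21.28 h.
Leg 4: γ = 1/√(1 − 0.395²) = 1/√0.8440 = 1.089; τ_4 = 5.397/1.089 = 4.958 h.
Total: 2.760 + 14.93 + 21.28 + 4.958 h.

τ = 43.9 h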